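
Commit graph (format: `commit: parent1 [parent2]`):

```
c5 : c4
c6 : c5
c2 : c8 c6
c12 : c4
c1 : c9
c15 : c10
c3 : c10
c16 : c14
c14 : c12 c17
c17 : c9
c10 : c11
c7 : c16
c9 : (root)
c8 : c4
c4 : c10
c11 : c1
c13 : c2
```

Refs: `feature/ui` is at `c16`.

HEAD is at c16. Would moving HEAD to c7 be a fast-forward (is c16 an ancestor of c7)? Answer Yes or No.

Yes

A fast-forward from c16 to c7 is possible iff c16 is an ancestor of c7.
Ancestors of c7: {c1, c10, c11, c12, c14, c16, c17, c4, c7, c9}.
c16 is among them, so fast-forward is possible.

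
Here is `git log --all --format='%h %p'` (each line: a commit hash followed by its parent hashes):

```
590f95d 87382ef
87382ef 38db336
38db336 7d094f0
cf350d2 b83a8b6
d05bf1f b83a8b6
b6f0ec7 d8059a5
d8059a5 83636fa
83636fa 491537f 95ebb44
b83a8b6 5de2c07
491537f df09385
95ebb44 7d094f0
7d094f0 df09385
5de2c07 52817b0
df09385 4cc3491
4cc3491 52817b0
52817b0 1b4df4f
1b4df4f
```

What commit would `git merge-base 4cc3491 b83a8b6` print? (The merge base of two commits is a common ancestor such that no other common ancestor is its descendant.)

52817b0

Ancestors of 4cc3491: {1b4df4f, 4cc3491, 52817b0}.
Ancestors of b83a8b6: {1b4df4f, 52817b0, 5de2c07, b83a8b6}.
Common ancestors: {1b4df4f, 52817b0}.
Among these, 52817b0 is not an ancestor of any other common ancestor — it is the merge base.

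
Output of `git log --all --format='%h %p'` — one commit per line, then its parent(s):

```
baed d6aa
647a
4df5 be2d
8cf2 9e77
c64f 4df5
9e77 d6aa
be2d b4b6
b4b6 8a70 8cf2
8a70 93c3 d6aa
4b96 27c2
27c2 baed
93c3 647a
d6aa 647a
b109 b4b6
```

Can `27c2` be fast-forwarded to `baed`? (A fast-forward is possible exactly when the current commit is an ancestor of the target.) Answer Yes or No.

A fast-forward from 27c2 to baed is possible iff 27c2 is an ancestor of baed.
Ancestors of baed: {647a, baed, d6aa}.
27c2 is not among them, so fast-forward is not possible.

No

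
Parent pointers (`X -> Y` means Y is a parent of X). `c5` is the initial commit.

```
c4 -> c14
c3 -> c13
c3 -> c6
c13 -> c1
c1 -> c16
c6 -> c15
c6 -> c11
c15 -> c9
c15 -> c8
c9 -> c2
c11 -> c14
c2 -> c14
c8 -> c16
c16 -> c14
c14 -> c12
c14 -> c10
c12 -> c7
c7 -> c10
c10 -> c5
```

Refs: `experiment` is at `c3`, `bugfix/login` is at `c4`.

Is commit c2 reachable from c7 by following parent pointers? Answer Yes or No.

No

Ancestors of c7: {c10, c5, c7}.
c2 is not in that set, so it is not an ancestor of c7.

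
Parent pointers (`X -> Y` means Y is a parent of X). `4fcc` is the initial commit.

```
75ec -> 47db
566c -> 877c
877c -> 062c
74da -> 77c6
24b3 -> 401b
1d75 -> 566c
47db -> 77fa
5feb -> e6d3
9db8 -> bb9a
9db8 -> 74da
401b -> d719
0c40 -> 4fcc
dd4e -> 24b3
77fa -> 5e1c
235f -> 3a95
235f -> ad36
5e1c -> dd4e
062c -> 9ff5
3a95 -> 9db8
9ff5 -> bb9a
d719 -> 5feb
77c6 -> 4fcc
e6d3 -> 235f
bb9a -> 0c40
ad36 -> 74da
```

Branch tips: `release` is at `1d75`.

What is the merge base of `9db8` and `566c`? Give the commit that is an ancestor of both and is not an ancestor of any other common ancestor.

Ancestors of 9db8: {0c40, 4fcc, 74da, 77c6, 9db8, bb9a}.
Ancestors of 566c: {062c, 0c40, 4fcc, 566c, 877c, 9ff5, bb9a}.
Common ancestors: {0c40, 4fcc, bb9a}.
Among these, bb9a is not an ancestor of any other common ancestor — it is the merge base.

bb9a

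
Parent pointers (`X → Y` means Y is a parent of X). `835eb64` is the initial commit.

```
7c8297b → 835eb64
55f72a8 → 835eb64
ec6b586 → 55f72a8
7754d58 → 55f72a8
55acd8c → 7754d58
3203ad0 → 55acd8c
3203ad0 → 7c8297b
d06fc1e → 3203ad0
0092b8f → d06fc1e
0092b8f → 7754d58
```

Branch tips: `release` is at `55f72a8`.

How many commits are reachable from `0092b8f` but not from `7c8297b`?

Reachable from 0092b8f: {0092b8f, 3203ad0, 55acd8c, 55f72a8, 7754d58, 7c8297b, 835eb64, d06fc1e}.
Reachable from 7c8297b: {7c8297b, 835eb64}.
In 0092b8f's history but not 7c8297b's: {0092b8f, 3203ad0, 55acd8c, 55f72a8, 7754d58, d06fc1e} — 6 commits.

6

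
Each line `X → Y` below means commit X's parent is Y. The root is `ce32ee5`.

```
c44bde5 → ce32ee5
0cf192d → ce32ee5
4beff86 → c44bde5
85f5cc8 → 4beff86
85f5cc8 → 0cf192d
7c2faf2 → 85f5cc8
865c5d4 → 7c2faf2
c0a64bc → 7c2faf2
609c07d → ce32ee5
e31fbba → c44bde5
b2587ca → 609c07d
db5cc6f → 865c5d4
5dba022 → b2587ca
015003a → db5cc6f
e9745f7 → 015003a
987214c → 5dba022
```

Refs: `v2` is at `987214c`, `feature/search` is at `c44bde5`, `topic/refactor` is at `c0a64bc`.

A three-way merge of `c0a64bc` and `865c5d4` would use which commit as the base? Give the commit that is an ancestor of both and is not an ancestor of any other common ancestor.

Ancestors of c0a64bc: {0cf192d, 4beff86, 7c2faf2, 85f5cc8, c0a64bc, c44bde5, ce32ee5}.
Ancestors of 865c5d4: {0cf192d, 4beff86, 7c2faf2, 85f5cc8, 865c5d4, c44bde5, ce32ee5}.
Common ancestors: {0cf192d, 4beff86, 7c2faf2, 85f5cc8, c44bde5, ce32ee5}.
Among these, 7c2faf2 is not an ancestor of any other common ancestor — it is the merge base.

7c2faf2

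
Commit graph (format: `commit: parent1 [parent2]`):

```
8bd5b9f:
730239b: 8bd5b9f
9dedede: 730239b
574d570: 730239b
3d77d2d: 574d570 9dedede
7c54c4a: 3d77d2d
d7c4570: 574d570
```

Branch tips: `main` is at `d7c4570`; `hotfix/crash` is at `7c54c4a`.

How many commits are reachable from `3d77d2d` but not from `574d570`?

Reachable from 3d77d2d: {3d77d2d, 574d570, 730239b, 8bd5b9f, 9dedede}.
Reachable from 574d570: {574d570, 730239b, 8bd5b9f}.
In 3d77d2d's history but not 574d570's: {3d77d2d, 9dedede} — 2 commits.

2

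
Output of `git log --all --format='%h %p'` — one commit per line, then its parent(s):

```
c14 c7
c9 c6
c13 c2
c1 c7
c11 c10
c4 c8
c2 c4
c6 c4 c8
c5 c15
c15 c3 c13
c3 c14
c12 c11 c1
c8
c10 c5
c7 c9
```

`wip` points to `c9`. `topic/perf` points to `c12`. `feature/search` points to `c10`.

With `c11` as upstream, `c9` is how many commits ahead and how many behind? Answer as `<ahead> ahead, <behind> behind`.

Reachable from c9: {c4, c6, c8, c9}.
Reachable from c11: {c10, c11, c13, c14, c15, c2, c3, c4, c5, c6, c7, c8, c9}.
Only in c9's history (ahead): {} — 0.
Only in c11's history (behind): {c10, c11, c13, c14, c15, c2, c3, c5, c7} — 9.

0 ahead, 9 behind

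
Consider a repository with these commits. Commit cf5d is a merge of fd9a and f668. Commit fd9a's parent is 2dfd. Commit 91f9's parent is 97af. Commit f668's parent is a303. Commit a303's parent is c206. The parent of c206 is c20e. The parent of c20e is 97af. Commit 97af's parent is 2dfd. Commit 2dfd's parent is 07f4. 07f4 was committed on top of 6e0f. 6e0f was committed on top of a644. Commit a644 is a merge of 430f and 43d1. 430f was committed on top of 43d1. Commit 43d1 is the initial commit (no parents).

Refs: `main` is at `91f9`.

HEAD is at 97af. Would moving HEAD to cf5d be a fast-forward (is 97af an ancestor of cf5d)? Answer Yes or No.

Yes

A fast-forward from 97af to cf5d is possible iff 97af is an ancestor of cf5d.
Ancestors of cf5d: {07f4, 2dfd, 430f, 43d1, 6e0f, 97af, a303, a644, c206, c20e, cf5d, f668, fd9a}.
97af is among them, so fast-forward is possible.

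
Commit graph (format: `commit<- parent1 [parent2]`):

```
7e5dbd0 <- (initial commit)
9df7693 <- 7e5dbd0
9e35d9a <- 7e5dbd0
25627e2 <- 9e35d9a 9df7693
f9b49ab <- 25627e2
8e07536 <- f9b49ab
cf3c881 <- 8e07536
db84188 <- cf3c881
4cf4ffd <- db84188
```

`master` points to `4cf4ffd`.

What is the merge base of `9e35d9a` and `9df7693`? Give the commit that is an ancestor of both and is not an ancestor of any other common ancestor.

Ancestors of 9e35d9a: {7e5dbd0, 9e35d9a}.
Ancestors of 9df7693: {7e5dbd0, 9df7693}.
Common ancestors: {7e5dbd0}.
The only common ancestor is 7e5dbd0, so it is the merge base.

7e5dbd0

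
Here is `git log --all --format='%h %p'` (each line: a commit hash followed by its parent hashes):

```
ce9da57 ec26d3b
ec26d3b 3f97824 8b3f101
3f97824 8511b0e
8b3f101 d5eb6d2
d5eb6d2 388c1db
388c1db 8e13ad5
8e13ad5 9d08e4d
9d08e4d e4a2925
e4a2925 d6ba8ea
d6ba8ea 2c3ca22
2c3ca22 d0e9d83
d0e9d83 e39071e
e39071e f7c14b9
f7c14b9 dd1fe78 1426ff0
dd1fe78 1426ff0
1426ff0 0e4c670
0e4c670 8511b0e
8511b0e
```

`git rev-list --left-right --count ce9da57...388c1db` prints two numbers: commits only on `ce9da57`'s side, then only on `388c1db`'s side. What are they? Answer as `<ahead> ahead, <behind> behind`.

Reachable from ce9da57: {0e4c670, 1426ff0, 2c3ca22, 388c1db, 3f97824, 8511b0e, 8b3f101, 8e13ad5, 9d08e4d, ce9da57, d0e9d83, d5eb6d2, d6ba8ea, dd1fe78, e39071e, e4a2925, ec26d3b, f7c14b9}.
Reachable from 388c1db: {0e4c670, 1426ff0, 2c3ca22, 388c1db, 8511b0e, 8e13ad5, 9d08e4d, d0e9d83, d6ba8ea, dd1fe78, e39071e, e4a2925, f7c14b9}.
Only in ce9da57's history (ahead): {3f97824, 8b3f101, ce9da57, d5eb6d2, ec26d3b} — 5.
Only in 388c1db's history (behind): {} — 0.

5 ahead, 0 behind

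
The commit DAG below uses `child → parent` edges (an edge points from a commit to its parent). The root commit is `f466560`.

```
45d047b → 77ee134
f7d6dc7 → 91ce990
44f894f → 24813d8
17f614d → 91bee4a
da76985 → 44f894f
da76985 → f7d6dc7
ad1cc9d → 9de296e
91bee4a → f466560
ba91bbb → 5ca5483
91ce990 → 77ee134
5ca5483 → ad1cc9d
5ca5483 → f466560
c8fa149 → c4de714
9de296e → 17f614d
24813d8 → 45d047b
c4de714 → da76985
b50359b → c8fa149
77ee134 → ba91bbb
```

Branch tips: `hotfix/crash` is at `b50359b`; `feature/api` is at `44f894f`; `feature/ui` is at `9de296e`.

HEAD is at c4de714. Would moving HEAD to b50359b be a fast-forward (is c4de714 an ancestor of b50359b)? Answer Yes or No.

Yes

A fast-forward from c4de714 to b50359b is possible iff c4de714 is an ancestor of b50359b.
Ancestors of b50359b: {17f614d, 24813d8, 44f894f, 45d047b, 5ca5483, 77ee134, 91bee4a, 91ce990, 9de296e, ad1cc9d, b50359b, ba91bbb, c4de714, c8fa149, da76985, f466560, f7d6dc7}.
c4de714 is among them, so fast-forward is possible.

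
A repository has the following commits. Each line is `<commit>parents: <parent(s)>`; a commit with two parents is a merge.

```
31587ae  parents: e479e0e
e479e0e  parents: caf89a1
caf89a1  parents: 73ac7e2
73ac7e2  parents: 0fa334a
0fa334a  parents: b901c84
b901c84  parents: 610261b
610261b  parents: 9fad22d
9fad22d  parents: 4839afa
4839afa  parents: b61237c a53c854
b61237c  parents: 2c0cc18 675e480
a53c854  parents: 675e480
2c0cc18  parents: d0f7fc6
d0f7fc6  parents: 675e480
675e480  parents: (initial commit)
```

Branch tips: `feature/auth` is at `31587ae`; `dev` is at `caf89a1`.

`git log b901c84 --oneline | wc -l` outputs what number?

9

Walking parent pointers from b901c84: reachable set = {2c0cc18, 4839afa, 610261b, 675e480, 9fad22d, a53c854, b61237c, b901c84, d0f7fc6}.
That is 9 commits.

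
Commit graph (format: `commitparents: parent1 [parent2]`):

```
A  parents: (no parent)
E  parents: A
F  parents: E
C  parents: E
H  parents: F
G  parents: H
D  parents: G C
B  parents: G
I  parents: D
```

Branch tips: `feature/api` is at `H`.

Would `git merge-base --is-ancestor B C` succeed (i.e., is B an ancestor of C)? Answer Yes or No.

No

Ancestors of C: {A, C, E}.
B is not in that set, so it is not an ancestor of C.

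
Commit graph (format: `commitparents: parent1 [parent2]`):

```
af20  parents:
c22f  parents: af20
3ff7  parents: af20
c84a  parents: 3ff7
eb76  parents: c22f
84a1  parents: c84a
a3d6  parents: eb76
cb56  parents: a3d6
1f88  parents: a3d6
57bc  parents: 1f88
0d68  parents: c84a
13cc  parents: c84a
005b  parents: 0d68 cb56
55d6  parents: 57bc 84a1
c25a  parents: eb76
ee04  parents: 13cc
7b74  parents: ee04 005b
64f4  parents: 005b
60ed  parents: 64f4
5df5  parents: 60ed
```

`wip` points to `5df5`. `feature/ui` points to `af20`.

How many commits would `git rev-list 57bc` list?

Walking parent pointers from 57bc: reachable set = {1f88, 57bc, a3d6, af20, c22f, eb76}.
That is 6 commits.

6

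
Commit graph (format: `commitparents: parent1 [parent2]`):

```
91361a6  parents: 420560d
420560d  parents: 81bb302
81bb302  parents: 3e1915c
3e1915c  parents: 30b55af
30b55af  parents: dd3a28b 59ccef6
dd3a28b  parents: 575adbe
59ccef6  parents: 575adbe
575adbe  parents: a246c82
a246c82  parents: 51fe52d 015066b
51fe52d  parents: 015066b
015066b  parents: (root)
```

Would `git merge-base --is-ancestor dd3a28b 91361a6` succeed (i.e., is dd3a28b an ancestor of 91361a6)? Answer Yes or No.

Yes

Ancestors of 91361a6 (commits reachable by following parents): {015066b, 30b55af, 3e1915c, 420560d, 51fe52d, 575adbe, 59ccef6, 81bb302, 91361a6, a246c82, dd3a28b}.
dd3a28b is in that set, so it is an ancestor of 91361a6.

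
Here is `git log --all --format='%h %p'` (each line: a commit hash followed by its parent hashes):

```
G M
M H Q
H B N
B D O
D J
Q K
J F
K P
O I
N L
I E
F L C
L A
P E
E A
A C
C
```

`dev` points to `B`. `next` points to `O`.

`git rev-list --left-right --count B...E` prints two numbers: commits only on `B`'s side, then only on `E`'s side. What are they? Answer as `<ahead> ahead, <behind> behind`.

7 ahead, 0 behind

Reachable from B: {A, B, C, D, E, F, I, J, L, O}.
Reachable from E: {A, C, E}.
Only in B's history (ahead): {B, D, F, I, J, L, O} — 7.
Only in E's history (behind): {} — 0.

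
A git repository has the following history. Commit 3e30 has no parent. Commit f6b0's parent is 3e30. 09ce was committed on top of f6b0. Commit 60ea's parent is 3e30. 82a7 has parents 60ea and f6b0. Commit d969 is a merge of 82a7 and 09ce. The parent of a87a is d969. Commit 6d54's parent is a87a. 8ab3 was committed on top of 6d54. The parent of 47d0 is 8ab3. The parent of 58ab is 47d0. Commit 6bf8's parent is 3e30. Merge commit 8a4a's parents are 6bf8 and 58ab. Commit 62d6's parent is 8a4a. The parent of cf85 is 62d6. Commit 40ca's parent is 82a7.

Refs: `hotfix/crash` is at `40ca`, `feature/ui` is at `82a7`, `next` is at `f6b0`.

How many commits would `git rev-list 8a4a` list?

Walking parent pointers from 8a4a: reachable set = {09ce, 3e30, 47d0, 58ab, 60ea, 6bf8, 6d54, 82a7, 8a4a, 8ab3, a87a, d969, f6b0}.
That is 13 commits.

13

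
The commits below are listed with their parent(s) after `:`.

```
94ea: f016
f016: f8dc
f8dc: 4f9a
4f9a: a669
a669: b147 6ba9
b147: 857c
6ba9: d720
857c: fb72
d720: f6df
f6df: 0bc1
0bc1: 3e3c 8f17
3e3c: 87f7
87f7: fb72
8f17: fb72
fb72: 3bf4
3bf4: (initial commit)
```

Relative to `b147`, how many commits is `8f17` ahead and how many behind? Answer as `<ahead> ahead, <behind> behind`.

Reachable from 8f17: {3bf4, 8f17, fb72}.
Reachable from b147: {3bf4, 857c, b147, fb72}.
Only in 8f17's history (ahead): {8f17} — 1.
Only in b147's history (behind): {857c, b147} — 2.

1 ahead, 2 behind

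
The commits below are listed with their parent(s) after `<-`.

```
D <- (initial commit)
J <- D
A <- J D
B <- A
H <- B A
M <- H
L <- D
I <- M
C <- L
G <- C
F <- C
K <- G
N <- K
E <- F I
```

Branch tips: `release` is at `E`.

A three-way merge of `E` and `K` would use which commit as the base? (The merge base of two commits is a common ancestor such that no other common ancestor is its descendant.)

Ancestors of E: {A, B, C, D, E, F, H, I, J, L, M}.
Ancestors of K: {C, D, G, K, L}.
Common ancestors: {C, D, L}.
Among these, C is not an ancestor of any other common ancestor — it is the merge base.

C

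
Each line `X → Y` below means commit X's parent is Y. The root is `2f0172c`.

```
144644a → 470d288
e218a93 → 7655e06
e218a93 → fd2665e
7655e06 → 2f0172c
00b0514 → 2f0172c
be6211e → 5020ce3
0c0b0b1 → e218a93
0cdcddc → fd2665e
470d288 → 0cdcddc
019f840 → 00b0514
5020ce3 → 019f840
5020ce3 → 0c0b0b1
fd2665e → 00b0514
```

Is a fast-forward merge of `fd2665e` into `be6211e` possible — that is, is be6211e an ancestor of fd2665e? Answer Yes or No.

A fast-forward from be6211e to fd2665e is possible iff be6211e is an ancestor of fd2665e.
Ancestors of fd2665e: {00b0514, 2f0172c, fd2665e}.
be6211e is not among them, so fast-forward is not possible.

No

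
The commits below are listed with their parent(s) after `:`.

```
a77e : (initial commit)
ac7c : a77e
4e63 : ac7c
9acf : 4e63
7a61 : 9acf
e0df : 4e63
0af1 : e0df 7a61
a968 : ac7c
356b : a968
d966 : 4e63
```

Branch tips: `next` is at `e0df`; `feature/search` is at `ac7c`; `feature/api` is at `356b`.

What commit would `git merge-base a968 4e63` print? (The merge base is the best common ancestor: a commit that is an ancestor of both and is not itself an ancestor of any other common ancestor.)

Ancestors of a968: {a77e, a968, ac7c}.
Ancestors of 4e63: {4e63, a77e, ac7c}.
Common ancestors: {a77e, ac7c}.
Among these, ac7c is not an ancestor of any other common ancestor — it is the merge base.

ac7c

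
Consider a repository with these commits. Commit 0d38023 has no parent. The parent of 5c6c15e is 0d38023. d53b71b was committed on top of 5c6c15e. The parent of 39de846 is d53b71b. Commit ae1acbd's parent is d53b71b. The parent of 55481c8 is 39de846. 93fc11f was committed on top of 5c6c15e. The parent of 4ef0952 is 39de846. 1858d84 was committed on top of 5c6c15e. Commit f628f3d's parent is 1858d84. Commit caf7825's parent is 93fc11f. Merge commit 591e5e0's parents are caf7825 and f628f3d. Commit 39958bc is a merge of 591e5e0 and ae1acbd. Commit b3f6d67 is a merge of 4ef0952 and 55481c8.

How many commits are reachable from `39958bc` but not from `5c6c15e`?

Reachable from 39958bc: {0d38023, 1858d84, 39958bc, 591e5e0, 5c6c15e, 93fc11f, ae1acbd, caf7825, d53b71b, f628f3d}.
Reachable from 5c6c15e: {0d38023, 5c6c15e}.
In 39958bc's history but not 5c6c15e's: {1858d84, 39958bc, 591e5e0, 93fc11f, ae1acbd, caf7825, d53b71b, f628f3d} — 8 commits.

8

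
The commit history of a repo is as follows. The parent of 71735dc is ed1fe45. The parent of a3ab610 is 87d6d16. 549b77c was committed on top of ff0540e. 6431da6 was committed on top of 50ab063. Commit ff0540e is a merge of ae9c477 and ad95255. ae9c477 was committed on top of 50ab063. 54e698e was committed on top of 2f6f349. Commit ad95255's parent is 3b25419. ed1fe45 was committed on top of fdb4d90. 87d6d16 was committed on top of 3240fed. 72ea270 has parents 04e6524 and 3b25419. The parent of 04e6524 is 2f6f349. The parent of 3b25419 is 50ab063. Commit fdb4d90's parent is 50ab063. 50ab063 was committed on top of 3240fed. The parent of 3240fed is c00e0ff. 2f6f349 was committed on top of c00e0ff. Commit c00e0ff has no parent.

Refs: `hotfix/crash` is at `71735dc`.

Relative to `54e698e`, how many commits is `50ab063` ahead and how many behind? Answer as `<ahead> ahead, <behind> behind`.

2 ahead, 2 behind

Reachable from 50ab063: {3240fed, 50ab063, c00e0ff}.
Reachable from 54e698e: {2f6f349, 54e698e, c00e0ff}.
Only in 50ab063's history (ahead): {3240fed, 50ab063} — 2.
Only in 54e698e's history (behind): {2f6f349, 54e698e} — 2.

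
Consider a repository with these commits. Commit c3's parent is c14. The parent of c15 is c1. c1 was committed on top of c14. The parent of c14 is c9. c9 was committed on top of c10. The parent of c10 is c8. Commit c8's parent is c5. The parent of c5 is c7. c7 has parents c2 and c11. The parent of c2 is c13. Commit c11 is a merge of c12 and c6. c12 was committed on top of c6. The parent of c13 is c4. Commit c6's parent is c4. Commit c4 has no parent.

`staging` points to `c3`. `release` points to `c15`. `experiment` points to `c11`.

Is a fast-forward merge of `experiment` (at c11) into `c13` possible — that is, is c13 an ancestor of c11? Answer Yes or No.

No

A fast-forward from c13 to c11 is possible iff c13 is an ancestor of c11.
Ancestors of c11: {c11, c12, c4, c6}.
c13 is not among them, so fast-forward is not possible.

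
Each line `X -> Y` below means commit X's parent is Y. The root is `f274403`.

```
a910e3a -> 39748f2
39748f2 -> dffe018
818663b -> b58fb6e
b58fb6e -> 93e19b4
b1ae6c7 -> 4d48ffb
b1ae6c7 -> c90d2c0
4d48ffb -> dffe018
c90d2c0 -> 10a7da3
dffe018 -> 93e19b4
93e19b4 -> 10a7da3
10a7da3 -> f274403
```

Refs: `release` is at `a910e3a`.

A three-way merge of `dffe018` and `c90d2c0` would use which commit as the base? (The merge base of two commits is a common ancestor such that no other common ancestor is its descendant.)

10a7da3

Ancestors of dffe018: {10a7da3, 93e19b4, dffe018, f274403}.
Ancestors of c90d2c0: {10a7da3, c90d2c0, f274403}.
Common ancestors: {10a7da3, f274403}.
Among these, 10a7da3 is not an ancestor of any other common ancestor — it is the merge base.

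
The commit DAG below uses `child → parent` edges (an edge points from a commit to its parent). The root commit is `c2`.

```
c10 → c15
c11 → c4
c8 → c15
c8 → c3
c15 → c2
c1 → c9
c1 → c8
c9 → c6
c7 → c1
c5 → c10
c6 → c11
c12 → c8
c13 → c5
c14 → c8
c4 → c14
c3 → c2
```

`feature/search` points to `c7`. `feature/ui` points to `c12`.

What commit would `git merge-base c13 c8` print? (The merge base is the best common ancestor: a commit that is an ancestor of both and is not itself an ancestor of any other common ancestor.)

Ancestors of c13: {c10, c13, c15, c2, c5}.
Ancestors of c8: {c15, c2, c3, c8}.
Common ancestors: {c15, c2}.
Among these, c15 is not an ancestor of any other common ancestor — it is the merge base.

c15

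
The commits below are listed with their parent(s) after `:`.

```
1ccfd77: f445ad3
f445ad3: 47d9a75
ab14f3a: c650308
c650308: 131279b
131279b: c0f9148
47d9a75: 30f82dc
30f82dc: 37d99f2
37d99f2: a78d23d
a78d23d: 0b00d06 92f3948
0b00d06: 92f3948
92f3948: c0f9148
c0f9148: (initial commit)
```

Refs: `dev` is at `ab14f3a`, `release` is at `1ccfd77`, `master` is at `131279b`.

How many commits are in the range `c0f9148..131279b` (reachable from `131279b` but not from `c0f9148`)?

Reachable from 131279b: {131279b, c0f9148}.
Reachable from c0f9148: {c0f9148}.
In 131279b's history but not c0f9148's: {131279b} — 1 commit.

1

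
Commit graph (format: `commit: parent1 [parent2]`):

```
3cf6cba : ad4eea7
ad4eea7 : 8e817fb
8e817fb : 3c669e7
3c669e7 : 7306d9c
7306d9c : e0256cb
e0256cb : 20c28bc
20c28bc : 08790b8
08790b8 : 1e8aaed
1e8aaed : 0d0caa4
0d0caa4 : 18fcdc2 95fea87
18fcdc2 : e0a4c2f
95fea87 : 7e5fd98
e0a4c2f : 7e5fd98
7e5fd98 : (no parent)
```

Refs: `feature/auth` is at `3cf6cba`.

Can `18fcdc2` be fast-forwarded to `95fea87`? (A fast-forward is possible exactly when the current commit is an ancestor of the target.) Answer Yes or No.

A fast-forward from 18fcdc2 to 95fea87 is possible iff 18fcdc2 is an ancestor of 95fea87.
Ancestors of 95fea87: {7e5fd98, 95fea87}.
18fcdc2 is not among them, so fast-forward is not possible.

No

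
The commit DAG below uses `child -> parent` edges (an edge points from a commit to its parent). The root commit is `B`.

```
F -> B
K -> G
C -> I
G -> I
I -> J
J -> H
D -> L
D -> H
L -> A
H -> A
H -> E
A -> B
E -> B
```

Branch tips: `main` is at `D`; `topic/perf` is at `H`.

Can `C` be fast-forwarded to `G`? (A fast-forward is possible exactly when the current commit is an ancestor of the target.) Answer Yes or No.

A fast-forward from C to G is possible iff C is an ancestor of G.
Ancestors of G: {A, B, E, G, H, I, J}.
C is not among them, so fast-forward is not possible.

No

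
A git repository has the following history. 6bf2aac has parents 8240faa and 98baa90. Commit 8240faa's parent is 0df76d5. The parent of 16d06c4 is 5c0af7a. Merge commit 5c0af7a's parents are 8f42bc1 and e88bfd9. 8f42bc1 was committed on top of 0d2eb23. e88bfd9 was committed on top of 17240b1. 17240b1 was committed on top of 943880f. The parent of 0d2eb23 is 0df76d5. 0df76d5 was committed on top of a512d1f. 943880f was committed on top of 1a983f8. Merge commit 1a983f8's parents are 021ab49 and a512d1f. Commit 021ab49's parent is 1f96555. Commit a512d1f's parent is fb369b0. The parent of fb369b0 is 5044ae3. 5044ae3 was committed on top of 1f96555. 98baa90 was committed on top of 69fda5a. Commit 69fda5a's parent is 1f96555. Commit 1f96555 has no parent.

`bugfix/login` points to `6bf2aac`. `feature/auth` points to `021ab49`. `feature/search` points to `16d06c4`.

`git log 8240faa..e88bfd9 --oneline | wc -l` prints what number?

Reachable from e88bfd9: {021ab49, 17240b1, 1a983f8, 1f96555, 5044ae3, 943880f, a512d1f, e88bfd9, fb369b0}.
Reachable from 8240faa: {0df76d5, 1f96555, 5044ae3, 8240faa, a512d1f, fb369b0}.
In e88bfd9's history but not 8240faa's: {021ab49, 17240b1, 1a983f8, 943880f, e88bfd9} — 5 commits.

5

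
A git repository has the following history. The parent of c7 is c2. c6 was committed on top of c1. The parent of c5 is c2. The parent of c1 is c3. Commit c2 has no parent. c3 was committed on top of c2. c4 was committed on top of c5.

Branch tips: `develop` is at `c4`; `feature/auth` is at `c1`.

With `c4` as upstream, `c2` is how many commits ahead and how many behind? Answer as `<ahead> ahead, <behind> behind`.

0 ahead, 2 behind

Reachable from c2: {c2}.
Reachable from c4: {c2, c4, c5}.
Only in c2's history (ahead): {} — 0.
Only in c4's history (behind): {c4, c5} — 2.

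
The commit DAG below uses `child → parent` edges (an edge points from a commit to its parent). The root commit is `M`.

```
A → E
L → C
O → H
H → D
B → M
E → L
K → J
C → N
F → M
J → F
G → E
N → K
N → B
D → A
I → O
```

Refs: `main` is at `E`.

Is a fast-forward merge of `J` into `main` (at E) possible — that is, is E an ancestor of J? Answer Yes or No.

No

A fast-forward from E to J is possible iff E is an ancestor of J.
Ancestors of J: {F, J, M}.
E is not among them, so fast-forward is not possible.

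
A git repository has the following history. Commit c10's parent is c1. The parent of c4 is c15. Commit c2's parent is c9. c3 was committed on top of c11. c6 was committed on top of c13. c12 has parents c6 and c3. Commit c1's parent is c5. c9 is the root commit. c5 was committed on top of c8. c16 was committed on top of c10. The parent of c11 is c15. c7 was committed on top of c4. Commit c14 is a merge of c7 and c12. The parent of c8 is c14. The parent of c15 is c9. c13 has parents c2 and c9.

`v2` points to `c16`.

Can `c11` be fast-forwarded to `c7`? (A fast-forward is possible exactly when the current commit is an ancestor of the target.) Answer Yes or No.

No

A fast-forward from c11 to c7 is possible iff c11 is an ancestor of c7.
Ancestors of c7: {c15, c4, c7, c9}.
c11 is not among them, so fast-forward is not possible.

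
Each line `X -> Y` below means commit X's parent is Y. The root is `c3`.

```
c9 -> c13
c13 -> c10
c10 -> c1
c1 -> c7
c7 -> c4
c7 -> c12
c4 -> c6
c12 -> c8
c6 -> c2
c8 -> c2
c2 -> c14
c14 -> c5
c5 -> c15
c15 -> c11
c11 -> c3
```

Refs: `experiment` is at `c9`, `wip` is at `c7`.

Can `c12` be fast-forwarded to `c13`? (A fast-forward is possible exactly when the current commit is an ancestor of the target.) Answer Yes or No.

A fast-forward from c12 to c13 is possible iff c12 is an ancestor of c13.
Ancestors of c13: {c1, c10, c11, c12, c13, c14, c15, c2, c3, c4, c5, c6, c7, c8}.
c12 is among them, so fast-forward is possible.

Yes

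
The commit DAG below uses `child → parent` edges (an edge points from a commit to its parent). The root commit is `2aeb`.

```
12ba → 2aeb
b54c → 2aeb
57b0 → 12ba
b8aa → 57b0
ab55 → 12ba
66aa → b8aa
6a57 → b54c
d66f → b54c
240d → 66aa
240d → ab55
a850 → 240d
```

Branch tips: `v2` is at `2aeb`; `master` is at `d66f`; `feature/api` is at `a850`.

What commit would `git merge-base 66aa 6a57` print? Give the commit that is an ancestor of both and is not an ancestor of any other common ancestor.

2aeb

Ancestors of 66aa: {12ba, 2aeb, 57b0, 66aa, b8aa}.
Ancestors of 6a57: {2aeb, 6a57, b54c}.
Common ancestors: {2aeb}.
The only common ancestor is 2aeb, so it is the merge base.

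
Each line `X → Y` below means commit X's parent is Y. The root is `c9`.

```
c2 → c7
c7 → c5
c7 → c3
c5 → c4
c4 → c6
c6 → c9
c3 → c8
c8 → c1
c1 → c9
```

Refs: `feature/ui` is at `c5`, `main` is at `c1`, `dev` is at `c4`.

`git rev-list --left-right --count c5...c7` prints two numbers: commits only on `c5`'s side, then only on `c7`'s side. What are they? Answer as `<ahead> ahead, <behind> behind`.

Reachable from c5: {c4, c5, c6, c9}.
Reachable from c7: {c1, c3, c4, c5, c6, c7, c8, c9}.
Only in c5's history (ahead): {} — 0.
Only in c7's history (behind): {c1, c3, c7, c8} — 4.

0 ahead, 4 behind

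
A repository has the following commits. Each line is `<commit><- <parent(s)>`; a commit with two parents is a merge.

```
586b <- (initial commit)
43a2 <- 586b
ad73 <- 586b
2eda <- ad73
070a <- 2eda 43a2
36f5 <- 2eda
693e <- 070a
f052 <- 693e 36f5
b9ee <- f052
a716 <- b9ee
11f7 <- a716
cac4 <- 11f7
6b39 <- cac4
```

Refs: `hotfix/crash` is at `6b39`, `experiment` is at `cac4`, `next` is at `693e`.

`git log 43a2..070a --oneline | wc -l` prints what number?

Reachable from 070a: {070a, 2eda, 43a2, 586b, ad73}.
Reachable from 43a2: {43a2, 586b}.
In 070a's history but not 43a2's: {070a, 2eda, ad73} — 3 commits.

3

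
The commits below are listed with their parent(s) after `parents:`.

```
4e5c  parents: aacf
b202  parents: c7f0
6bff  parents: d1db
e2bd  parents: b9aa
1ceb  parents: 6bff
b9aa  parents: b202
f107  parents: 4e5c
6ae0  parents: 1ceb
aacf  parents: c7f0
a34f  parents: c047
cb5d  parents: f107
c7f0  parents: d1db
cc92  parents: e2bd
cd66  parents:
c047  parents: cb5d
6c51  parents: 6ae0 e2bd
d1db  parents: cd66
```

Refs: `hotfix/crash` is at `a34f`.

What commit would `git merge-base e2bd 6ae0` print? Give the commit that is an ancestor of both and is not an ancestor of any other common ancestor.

d1db

Ancestors of e2bd: {b202, b9aa, c7f0, cd66, d1db, e2bd}.
Ancestors of 6ae0: {1ceb, 6ae0, 6bff, cd66, d1db}.
Common ancestors: {cd66, d1db}.
Among these, d1db is not an ancestor of any other common ancestor — it is the merge base.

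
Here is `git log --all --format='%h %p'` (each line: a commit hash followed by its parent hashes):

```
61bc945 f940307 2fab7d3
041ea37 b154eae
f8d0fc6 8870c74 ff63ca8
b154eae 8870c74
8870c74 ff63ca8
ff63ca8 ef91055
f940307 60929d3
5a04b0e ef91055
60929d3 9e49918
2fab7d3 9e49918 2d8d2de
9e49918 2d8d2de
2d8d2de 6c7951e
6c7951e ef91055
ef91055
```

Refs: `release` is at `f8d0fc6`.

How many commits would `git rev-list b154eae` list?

Walking parent pointers from b154eae: reachable set = {8870c74, b154eae, ef91055, ff63ca8}.
That is 4 commits.

4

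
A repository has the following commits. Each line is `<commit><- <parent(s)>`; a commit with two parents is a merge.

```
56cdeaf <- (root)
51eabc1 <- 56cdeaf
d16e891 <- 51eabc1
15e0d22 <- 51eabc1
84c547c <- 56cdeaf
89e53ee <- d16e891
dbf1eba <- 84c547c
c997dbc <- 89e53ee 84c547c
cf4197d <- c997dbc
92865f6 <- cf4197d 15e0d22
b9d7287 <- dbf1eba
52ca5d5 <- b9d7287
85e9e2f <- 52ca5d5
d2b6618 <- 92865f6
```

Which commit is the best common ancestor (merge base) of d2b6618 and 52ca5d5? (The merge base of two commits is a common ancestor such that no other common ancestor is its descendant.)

Ancestors of d2b6618: {15e0d22, 51eabc1, 56cdeaf, 84c547c, 89e53ee, 92865f6, c997dbc, cf4197d, d16e891, d2b6618}.
Ancestors of 52ca5d5: {52ca5d5, 56cdeaf, 84c547c, b9d7287, dbf1eba}.
Common ancestors: {56cdeaf, 84c547c}.
Among these, 84c547c is not an ancestor of any other common ancestor — it is the merge base.

84c547c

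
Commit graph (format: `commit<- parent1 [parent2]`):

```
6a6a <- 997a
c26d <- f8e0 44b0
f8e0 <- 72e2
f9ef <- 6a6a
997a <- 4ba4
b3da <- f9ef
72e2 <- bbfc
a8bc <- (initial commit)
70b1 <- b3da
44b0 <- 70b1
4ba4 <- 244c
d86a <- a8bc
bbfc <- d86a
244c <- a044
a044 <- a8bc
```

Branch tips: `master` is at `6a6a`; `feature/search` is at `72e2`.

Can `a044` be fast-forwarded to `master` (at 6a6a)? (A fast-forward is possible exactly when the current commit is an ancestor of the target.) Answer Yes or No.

Yes

A fast-forward from a044 to 6a6a is possible iff a044 is an ancestor of 6a6a.
Ancestors of 6a6a: {244c, 4ba4, 6a6a, 997a, a044, a8bc}.
a044 is among them, so fast-forward is possible.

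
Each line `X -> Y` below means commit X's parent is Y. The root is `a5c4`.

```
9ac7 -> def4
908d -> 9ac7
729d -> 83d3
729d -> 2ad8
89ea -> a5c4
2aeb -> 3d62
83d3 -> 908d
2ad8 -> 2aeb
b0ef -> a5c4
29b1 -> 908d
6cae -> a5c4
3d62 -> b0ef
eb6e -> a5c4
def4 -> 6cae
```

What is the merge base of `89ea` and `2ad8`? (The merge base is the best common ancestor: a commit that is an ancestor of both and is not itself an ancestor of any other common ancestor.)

a5c4

Ancestors of 89ea: {89ea, a5c4}.
Ancestors of 2ad8: {2ad8, 2aeb, 3d62, a5c4, b0ef}.
Common ancestors: {a5c4}.
The only common ancestor is a5c4, so it is the merge base.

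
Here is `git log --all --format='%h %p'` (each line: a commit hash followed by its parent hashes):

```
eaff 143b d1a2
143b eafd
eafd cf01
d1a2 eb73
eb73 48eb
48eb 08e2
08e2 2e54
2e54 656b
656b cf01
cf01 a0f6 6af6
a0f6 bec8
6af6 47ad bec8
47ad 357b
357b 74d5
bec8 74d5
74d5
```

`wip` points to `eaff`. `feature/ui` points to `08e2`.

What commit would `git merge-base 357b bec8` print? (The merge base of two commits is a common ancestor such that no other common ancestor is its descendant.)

Ancestors of 357b: {357b, 74d5}.
Ancestors of bec8: {74d5, bec8}.
Common ancestors: {74d5}.
The only common ancestor is 74d5, so it is the merge base.

74d5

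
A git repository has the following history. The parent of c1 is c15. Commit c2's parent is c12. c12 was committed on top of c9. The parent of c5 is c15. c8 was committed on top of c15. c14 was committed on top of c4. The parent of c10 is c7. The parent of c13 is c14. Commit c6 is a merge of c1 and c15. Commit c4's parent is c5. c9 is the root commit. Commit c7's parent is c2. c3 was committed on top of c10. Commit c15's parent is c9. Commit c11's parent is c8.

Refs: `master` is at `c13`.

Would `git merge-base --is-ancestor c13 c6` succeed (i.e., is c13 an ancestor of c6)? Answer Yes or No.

No

Ancestors of c6: {c1, c15, c6, c9}.
c13 is not in that set, so it is not an ancestor of c6.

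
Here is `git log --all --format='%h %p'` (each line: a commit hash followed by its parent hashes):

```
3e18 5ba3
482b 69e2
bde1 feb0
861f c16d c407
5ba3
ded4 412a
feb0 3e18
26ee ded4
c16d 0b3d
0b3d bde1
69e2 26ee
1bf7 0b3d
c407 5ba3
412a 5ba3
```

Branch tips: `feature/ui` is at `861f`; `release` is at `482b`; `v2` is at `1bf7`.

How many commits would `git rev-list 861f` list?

8

Walking parent pointers from 861f: reachable set = {0b3d, 3e18, 5ba3, 861f, bde1, c16d, c407, feb0}.
That is 8 commits.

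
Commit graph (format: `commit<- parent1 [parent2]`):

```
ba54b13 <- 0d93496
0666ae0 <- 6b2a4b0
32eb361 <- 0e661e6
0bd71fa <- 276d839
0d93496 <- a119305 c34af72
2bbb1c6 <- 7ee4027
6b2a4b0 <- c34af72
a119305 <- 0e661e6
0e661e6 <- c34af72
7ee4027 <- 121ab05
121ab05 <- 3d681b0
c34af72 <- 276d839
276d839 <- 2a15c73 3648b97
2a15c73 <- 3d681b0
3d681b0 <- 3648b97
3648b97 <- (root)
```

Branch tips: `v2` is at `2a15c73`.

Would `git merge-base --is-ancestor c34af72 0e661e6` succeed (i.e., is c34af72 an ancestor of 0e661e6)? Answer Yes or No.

Yes

Ancestors of 0e661e6 (commits reachable by following parents): {0e661e6, 276d839, 2a15c73, 3648b97, 3d681b0, c34af72}.
c34af72 is in that set, so it is an ancestor of 0e661e6.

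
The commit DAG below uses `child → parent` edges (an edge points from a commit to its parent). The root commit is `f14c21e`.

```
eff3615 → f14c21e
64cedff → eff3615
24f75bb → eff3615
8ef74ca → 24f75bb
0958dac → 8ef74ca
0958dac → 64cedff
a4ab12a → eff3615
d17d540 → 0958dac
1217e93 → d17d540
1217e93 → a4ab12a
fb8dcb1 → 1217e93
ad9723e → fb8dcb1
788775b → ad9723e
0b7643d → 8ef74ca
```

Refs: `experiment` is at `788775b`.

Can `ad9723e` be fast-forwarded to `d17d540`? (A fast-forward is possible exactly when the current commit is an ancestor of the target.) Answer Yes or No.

A fast-forward from ad9723e to d17d540 is possible iff ad9723e is an ancestor of d17d540.
Ancestors of d17d540: {0958dac, 24f75bb, 64cedff, 8ef74ca, d17d540, eff3615, f14c21e}.
ad9723e is not among them, so fast-forward is not possible.

No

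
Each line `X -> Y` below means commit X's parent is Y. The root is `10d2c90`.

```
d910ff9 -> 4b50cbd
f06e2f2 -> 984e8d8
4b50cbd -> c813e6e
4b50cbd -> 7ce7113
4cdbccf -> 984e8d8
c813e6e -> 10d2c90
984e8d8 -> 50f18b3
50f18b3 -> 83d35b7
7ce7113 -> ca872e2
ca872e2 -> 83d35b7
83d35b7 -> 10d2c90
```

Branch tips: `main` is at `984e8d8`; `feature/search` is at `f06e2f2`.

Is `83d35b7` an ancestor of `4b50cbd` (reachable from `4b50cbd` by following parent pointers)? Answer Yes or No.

Yes

Ancestors of 4b50cbd (commits reachable by following parents): {10d2c90, 4b50cbd, 7ce7113, 83d35b7, c813e6e, ca872e2}.
83d35b7 is in that set, so it is an ancestor of 4b50cbd.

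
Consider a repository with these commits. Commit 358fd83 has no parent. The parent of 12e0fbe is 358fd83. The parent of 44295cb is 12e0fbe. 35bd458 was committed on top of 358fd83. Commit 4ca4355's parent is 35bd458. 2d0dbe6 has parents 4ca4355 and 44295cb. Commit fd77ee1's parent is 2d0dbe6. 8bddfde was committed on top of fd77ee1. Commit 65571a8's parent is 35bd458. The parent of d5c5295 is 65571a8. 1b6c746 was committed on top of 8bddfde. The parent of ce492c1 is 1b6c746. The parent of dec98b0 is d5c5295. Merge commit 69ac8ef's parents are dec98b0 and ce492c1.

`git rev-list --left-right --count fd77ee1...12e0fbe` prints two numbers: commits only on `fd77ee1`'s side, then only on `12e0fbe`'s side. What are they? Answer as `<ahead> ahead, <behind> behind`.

5 ahead, 0 behind

Reachable from fd77ee1: {12e0fbe, 2d0dbe6, 358fd83, 35bd458, 44295cb, 4ca4355, fd77ee1}.
Reachable from 12e0fbe: {12e0fbe, 358fd83}.
Only in fd77ee1's history (ahead): {2d0dbe6, 35bd458, 44295cb, 4ca4355, fd77ee1} — 5.
Only in 12e0fbe's history (behind): {} — 0.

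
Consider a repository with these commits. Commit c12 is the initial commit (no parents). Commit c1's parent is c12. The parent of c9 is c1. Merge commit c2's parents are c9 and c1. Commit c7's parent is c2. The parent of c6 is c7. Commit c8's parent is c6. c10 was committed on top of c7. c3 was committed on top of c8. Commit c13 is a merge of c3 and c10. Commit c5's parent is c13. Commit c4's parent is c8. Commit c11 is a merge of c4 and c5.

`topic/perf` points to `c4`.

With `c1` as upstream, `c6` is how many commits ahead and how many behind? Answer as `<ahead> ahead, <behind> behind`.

4 ahead, 0 behind

Reachable from c6: {c1, c12, c2, c6, c7, c9}.
Reachable from c1: {c1, c12}.
Only in c6's history (ahead): {c2, c6, c7, c9} — 4.
Only in c1's history (behind): {} — 0.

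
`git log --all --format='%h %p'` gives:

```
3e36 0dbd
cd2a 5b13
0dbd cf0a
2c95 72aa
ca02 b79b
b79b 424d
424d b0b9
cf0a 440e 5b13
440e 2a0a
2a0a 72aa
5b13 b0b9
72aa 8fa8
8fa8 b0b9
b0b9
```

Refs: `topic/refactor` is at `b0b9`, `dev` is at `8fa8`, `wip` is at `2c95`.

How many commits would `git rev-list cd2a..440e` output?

4

Reachable from 440e: {2a0a, 440e, 72aa, 8fa8, b0b9}.
Reachable from cd2a: {5b13, b0b9, cd2a}.
In 440e's history but not cd2a's: {2a0a, 440e, 72aa, 8fa8} — 4 commits.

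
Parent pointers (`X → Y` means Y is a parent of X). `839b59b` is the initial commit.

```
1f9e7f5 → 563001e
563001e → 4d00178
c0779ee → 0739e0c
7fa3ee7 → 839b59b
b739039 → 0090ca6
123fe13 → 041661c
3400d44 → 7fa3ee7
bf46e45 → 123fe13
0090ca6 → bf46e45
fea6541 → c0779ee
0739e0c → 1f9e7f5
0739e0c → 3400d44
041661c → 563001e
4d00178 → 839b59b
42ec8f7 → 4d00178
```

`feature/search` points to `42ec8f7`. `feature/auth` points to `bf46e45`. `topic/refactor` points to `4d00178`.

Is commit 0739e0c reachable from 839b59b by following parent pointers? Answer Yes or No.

Ancestors of 839b59b: {839b59b}.
0739e0c is not in that set, so it is not an ancestor of 839b59b.

No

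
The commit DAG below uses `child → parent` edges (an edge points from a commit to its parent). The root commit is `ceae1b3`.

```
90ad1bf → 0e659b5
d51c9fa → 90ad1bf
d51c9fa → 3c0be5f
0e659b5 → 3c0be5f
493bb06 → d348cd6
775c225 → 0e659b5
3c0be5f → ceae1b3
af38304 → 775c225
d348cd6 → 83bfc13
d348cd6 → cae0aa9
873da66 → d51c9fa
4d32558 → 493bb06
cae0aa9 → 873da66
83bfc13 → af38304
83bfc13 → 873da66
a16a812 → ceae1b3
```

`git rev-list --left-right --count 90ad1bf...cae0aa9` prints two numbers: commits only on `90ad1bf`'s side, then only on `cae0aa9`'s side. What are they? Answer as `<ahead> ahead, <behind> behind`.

Reachable from 90ad1bf: {0e659b5, 3c0be5f, 90ad1bf, ceae1b3}.
Reachable from cae0aa9: {0e659b5, 3c0be5f, 873da66, 90ad1bf, cae0aa9, ceae1b3, d51c9fa}.
Only in 90ad1bf's history (ahead): {} — 0.
Only in cae0aa9's history (behind): {873da66, cae0aa9, d51c9fa} — 3.

0 ahead, 3 behind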